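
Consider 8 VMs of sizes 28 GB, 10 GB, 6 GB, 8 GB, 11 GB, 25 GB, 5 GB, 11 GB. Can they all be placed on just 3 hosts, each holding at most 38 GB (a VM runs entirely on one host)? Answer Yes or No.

A valid assignment using 3 hosts:
  host 1: 28 + 10 = 38
  host 2: 25 + 11 = 36
  host 3: 11 + 8 + 6 + 5 = 30
Every load is within 38 GB, so 3 hosts suffice.

Yes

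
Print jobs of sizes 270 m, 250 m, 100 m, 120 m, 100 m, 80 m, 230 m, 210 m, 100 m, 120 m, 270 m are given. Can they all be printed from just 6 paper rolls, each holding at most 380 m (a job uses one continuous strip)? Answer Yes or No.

Yes

A valid assignment using 6 paper rolls:
  roll 1: 270 + 100 = 370
  roll 2: 270 + 100 = 370
  roll 3: 250 + 120 = 370
  roll 4: 230 + 120 = 350
  roll 5: 210 + 100 = 310
  roll 6: 80 = 80
Every load is within 380 m, so 6 paper rolls suffice.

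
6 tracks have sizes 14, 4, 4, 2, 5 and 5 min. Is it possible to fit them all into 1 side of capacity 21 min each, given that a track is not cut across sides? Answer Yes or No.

Total = 34 min; ⌈34/21⌉ = 2.
At least 2 tape sides are required, but only 1 is allowed.

No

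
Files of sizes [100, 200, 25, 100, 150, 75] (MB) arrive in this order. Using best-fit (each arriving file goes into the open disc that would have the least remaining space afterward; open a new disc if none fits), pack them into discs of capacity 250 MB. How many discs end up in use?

3

  100 → disc 1 (new)  [load 100/250]
  200 → disc 2 (new)  [load 200/250]
  25 → disc 2  [load 225/250]
  100 → disc 1  [load 200/250]
  150 → disc 3 (new)  [load 150/250]
  75 → disc 3  [load 225/250]
3 discs opened.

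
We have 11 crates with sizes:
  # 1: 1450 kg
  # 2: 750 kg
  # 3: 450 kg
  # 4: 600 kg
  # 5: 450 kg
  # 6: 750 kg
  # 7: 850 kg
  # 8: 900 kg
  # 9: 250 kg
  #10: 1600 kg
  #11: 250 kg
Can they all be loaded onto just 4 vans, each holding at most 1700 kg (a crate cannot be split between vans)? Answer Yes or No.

Total = 8300 kg; ⌈8300/1700⌉ = 5.
At least 5 vans are required, but only 4 are allowed.

No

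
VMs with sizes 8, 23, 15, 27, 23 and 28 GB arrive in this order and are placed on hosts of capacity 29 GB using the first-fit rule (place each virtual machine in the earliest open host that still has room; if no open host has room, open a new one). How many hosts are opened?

5

  8 → host 1 (new)  [load 8/29]
  23 → host 2 (new)  [load 23/29]
  15 → host 1  [load 23/29]
  27 → host 3 (new)  [load 27/29]
  23 → host 4 (new)  [load 23/29]
  28 → host 5 (new)  [load 28/29]
5 hosts opened.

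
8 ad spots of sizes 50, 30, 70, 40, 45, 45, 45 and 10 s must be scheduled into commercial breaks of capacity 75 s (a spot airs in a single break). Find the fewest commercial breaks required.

Total = 70 + 50 + 45 + 45 + 45 + 40 + 30 + 10 = 335 s.
Lower bound: ⌈335/75⌉ = 5 commercial breaks.
Also, 6 ad spots each exceed 75/2 s, and no two of those can share a break, so at least 6 commercial breaks are needed.
A packing using 6 commercial breaks:
  break 1: 70 = 70
  break 2: 50 + 10 = 60
  break 3: 45 + 30 = 75
  break 4: 45 = 45
  break 5: 45 = 45
  break 6: 40 = 40
This matches the lower bound, so 6 is optimal.

6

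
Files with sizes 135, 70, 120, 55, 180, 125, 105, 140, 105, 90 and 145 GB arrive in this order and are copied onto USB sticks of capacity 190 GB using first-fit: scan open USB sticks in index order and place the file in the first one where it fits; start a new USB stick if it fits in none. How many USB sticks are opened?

9

  135 → USB stick 1 (new)  [load 135/190]
  70 → USB stick 2 (new)  [load 70/190]
  120 → USB stick 2  [load 190/190]
  55 → USB stick 1  [load 190/190]
  180 → USB stick 3 (new)  [load 180/190]
  125 → USB stick 4 (new)  [load 125/190]
  105 → USB stick 5 (new)  [load 105/190]
  140 → USB stick 6 (new)  [load 140/190]
  105 → USB stick 7 (new)  [load 105/190]
  90 → USB stick 8 (new)  [load 90/190]
  145 → USB stick 9 (new)  [load 145/190]
9 USB sticks opened.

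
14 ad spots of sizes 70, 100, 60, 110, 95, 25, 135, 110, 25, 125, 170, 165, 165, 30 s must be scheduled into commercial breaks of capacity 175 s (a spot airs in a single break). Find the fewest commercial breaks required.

Total = 170 + 165 + 165 + 135 + 125 + 110 + 110 + 100 + 95 + 70 + 60 + 30 + 25 + 25 = 1385 s.
Lower bound: ⌈1385/175⌉ = 8 commercial breaks.
Also, 9 ad spots each exceed 175/2 s, and no two of those can share a break, so at least 9 commercial breaks are needed.
A packing using 9 commercial breaks:
  break 1: 170 = 170
  break 2: 165 = 165
  break 3: 165 = 165
  break 4: 135 + 30 = 165
  break 5: 125 + 25 + 25 = 175
  break 6: 110 + 60 = 170
  break 7: 110 = 110
  break 8: 100 + 70 = 170
  break 9: 95 = 95
This matches the lower bound, so 9 is optimal.

9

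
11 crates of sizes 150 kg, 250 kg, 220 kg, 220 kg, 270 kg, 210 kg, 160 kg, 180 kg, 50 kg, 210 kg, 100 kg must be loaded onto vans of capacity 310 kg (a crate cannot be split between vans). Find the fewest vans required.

Total = 270 + 250 + 220 + 220 + 210 + 210 + 180 + 160 + 150 + 100 + 50 = 2020 kg.
Lower bound: ⌈2020/310⌉ = 7 vans.
Also, 8 crates each exceed 155 kg, and no two of those can share a van, so at least 8 vans are needed.
A packing using 8 vans:
  van 1: 270 = 270
  van 2: 250 + 50 = 300
  van 3: 220 = 220
  van 4: 220 = 220
  van 5: 210 + 100 = 310
  van 6: 210 = 210
  van 7: 180 = 180
  van 8: 160 + 150 = 310
This matches the lower bound, so 8 is optimal.

8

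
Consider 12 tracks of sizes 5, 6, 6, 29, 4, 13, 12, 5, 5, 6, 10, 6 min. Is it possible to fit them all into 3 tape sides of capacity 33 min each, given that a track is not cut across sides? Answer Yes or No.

Total = 107 min; ⌈107/33⌉ = 4.
At least 4 tape sides are required, but only 3 are allowed.

No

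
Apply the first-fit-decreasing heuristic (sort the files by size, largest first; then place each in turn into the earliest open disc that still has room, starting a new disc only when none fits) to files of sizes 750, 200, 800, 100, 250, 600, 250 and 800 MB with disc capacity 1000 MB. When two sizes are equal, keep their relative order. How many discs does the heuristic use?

4

Sorted descending: 800, 800, 750, 600, 250, 250, 200, 100.
  800 → disc 1 (new)  [load 800/1000]
  800 → disc 2 (new)  [load 800/1000]
  750 → disc 3 (new)  [load 750/1000]
  600 → disc 4 (new)  [load 600/1000]
  250 → disc 3  [load 1000/1000]
  250 → disc 4  [load 850/1000]
  200 → disc 1  [load 1000/1000]
  100 → disc 2  [load 900/1000]
4 discs opened.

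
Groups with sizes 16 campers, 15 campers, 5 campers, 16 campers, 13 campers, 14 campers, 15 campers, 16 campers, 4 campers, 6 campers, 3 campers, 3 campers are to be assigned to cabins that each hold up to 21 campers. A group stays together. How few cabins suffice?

7

Total = 16 + 16 + 16 + 15 + 15 + 14 + 13 + 6 + 5 + 4 + 3 + 3 = 126 campers.
Lower bound: ⌈126/21⌉ = 6 cabins.
Also, 7 groups each exceed 21/2 campers, and no two of those can share a cabin, so at least 7 cabins are needed.
A packing using 7 cabins:
  cabin 1: 16 + 5 = 21
  cabin 2: 16 + 4 = 20
  cabin 3: 16 + 3 = 19
  cabin 4: 15 + 6 = 21
  cabin 5: 15 + 3 = 18
  cabin 6: 14 = 14
  cabin 7: 13 = 13
This matches the lower bound, so 7 is optimal.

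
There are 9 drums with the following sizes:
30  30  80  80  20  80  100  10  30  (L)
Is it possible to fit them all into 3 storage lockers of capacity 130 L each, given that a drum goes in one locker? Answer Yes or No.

Total = 460 L; ⌈460/130⌉ = 4.
At least 4 storage lockers are required, but only 3 are allowed.

No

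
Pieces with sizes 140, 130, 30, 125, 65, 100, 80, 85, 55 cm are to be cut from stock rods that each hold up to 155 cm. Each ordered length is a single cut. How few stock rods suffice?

Total = 140 + 130 + 125 + 100 + 85 + 80 + 65 + 55 + 30 = 810 cm.
Lower bound: ⌈810/155⌉ = 6 stock rods.
A packing using 6 stock rods:
  stock rod 1: 140 = 140
  stock rod 2: 130 = 130
  stock rod 3: 125 + 30 = 155
  stock rod 4: 100 + 55 = 155
  stock rod 5: 85 + 65 = 150
  stock rod 6: 80 = 80
This matches the lower bound, so 6 is optimal.

6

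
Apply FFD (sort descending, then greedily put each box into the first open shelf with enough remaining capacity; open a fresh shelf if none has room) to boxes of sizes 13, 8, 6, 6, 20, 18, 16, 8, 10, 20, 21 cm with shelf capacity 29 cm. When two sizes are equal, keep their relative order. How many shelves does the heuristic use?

6

Sorted descending: 21, 20, 20, 18, 16, 13, 10, 8, 8, 6, 6.
  21 → shelf 1 (new)  [load 21/29]
  20 → shelf 2 (new)  [load 20/29]
  20 → shelf 3 (new)  [load 20/29]
  18 → shelf 4 (new)  [load 18/29]
  16 → shelf 5 (new)  [load 16/29]
  13 → shelf 5  [load 29/29]
  10 → shelf 4  [load 28/29]
  8 → shelf 1  [load 29/29]
  8 → shelf 2  [load 28/29]
  6 → shelf 3  [load 26/29]
  6 → shelf 6 (new)  [load 6/29]
6 shelves opened.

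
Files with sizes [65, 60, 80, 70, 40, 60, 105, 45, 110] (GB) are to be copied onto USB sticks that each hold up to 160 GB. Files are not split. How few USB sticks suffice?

5

Total = 110 + 105 + 80 + 70 + 65 + 60 + 60 + 45 + 40 = 635 GB.
Lower bound: ⌈635/160⌉ = 4 USB sticks.
A packing using 5 USB sticks:
  USB stick 1: 110 + 45 = 155
  USB stick 2: 105 + 40 = 145
  USB stick 3: 80 + 70 = 150
  USB stick 4: 65 + 60 = 125
  USB stick 5: 60 = 60
No arrangement into 4 USB sticks stays within capacity, so 5 is optimal.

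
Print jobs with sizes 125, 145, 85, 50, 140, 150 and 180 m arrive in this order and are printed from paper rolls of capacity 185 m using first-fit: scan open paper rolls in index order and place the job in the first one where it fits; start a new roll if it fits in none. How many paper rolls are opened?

  125 → roll 1 (new)  [load 125/185]
  145 → roll 2 (new)  [load 145/185]
  85 → roll 3 (new)  [load 85/185]
  50 → roll 1  [load 175/185]
  140 → roll 4 (new)  [load 140/185]
  150 → roll 5 (new)  [load 150/185]
  180 → roll 6 (new)  [load 180/185]
6 paper rolls opened.

6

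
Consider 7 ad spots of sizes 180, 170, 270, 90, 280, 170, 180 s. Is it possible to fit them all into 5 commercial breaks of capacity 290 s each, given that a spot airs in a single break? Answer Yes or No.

No

Total = 1340 s; ⌈1340/290⌉ = 5.
6 ad spots each exceed half the capacity and cannot share a break, forcing at least 6 commercial breaks.
At least 6 commercial breaks are required, but only 5 are allowed.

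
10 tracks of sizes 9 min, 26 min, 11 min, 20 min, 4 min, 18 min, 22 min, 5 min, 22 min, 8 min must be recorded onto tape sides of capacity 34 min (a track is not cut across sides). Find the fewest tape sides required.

5

Total = 26 + 22 + 22 + 20 + 18 + 11 + 9 + 8 + 5 + 4 = 145 min.
Lower bound: ⌈145/34⌉ = 5 tape sides.
A packing using 5 tape sides:
  side 1: 26 + 8 = 34
  side 2: 22 + 11 = 33
  side 3: 22 + 9 = 31
  side 4: 20 + 5 + 4 = 29
  side 5: 18 = 18
This matches the lower bound, so 5 is optimal.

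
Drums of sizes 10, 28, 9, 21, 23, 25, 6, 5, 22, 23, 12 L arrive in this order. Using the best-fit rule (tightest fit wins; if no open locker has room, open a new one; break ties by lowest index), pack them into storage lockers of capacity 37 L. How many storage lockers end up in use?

  10 → locker 1 (new)  [load 10/37]
  28 → locker 2 (new)  [load 28/37]
  9 → locker 2  [load 37/37]
  21 → locker 1  [load 31/37]
  23 → locker 3 (new)  [load 23/37]
  25 → locker 4 (new)  [load 25/37]
  6 → locker 1  [load 37/37]
  5 → locker 4  [load 30/37]
  22 → locker 5 (new)  [load 22/37]
  23 → locker 6 (new)  [load 23/37]
  12 → locker 3  [load 35/37]
6 storage lockers opened.

6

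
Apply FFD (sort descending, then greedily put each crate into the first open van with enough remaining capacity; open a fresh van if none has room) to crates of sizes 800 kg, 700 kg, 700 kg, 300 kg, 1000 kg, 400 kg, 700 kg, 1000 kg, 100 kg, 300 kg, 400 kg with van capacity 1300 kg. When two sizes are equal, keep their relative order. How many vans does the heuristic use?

6

Sorted descending: 1000, 1000, 800, 700, 700, 700, 400, 400, 300, 300, 100.
  1000 → van 1 (new)  [load 1000/1300]
  1000 → van 2 (new)  [load 1000/1300]
  800 → van 3 (new)  [load 800/1300]
  700 → van 4 (new)  [load 700/1300]
  700 → van 5 (new)  [load 700/1300]
  700 → van 6 (new)  [load 700/1300]
  400 → van 3  [load 1200/1300]
  400 → van 4  [load 1100/1300]
  300 → van 1  [load 1300/1300]
  300 → van 2  [load 1300/1300]
  100 → van 3  [load 1300/1300]
6 vans opened.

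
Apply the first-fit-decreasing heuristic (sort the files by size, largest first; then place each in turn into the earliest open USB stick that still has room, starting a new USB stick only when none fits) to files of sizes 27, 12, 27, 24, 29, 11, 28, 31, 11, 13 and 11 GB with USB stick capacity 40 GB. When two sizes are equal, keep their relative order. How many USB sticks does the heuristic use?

6

Sorted descending: 31, 29, 28, 27, 27, 24, 13, 12, 11, 11, 11.
  31 → USB stick 1 (new)  [load 31/40]
  29 → USB stick 2 (new)  [load 29/40]
  28 → USB stick 3 (new)  [load 28/40]
  27 → USB stick 4 (new)  [load 27/40]
  27 → USB stick 5 (new)  [load 27/40]
  24 → USB stick 6 (new)  [load 24/40]
  13 → USB stick 4  [load 40/40]
  12 → USB stick 3  [load 40/40]
  11 → USB stick 2  [load 40/40]
  11 → USB stick 5  [load 38/40]
  11 → USB stick 6  [load 35/40]
6 USB sticks opened.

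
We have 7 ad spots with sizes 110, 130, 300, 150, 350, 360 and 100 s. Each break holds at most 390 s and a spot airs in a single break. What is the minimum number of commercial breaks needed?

5

Total = 360 + 350 + 300 + 150 + 130 + 110 + 100 = 1500 s.
Lower bound: ⌈1500/390⌉ = 4 commercial breaks.
A packing using 5 commercial breaks:
  break 1: 360 = 360
  break 2: 350 = 350
  break 3: 300 = 300
  break 4: 150 + 130 + 110 = 390
  break 5: 100 = 100
No arrangement into 4 commercial breaks stays within capacity, so 5 is optimal.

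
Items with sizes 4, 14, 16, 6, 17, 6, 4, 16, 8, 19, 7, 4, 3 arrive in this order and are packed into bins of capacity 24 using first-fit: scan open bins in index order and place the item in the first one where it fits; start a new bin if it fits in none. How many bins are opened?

6

  4 → bin 1 (new)  [load 4/24]
  14 → bin 1  [load 18/24]
  16 → bin 2 (new)  [load 16/24]
  6 → bin 1  [load 24/24]
  17 → bin 3 (new)  [load 17/24]
  6 → bin 2  [load 22/24]
  4 → bin 3  [load 21/24]
  16 → bin 4 (new)  [load 16/24]
  8 → bin 4  [load 24/24]
  19 → bin 5 (new)  [load 19/24]
  7 → bin 6 (new)  [load 7/24]
  4 → bin 5  [load 23/24]
  3 → bin 3  [load 24/24]
6 bins opened.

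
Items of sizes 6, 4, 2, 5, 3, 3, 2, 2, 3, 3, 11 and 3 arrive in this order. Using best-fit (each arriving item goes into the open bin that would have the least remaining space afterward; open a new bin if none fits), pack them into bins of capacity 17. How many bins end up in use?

  6 → bin 1 (new)  [load 6/17]
  4 → bin 1  [load 10/17]
  2 → bin 1  [load 12/17]
  5 → bin 1  [load 17/17]
  3 → bin 2 (new)  [load 3/17]
  3 → bin 2  [load 6/17]
  2 → bin 2  [load 8/17]
  2 → bin 2  [load 10/17]
  3 → bin 2  [load 13/17]
  3 → bin 2  [load 16/17]
  11 → bin 3 (new)  [load 11/17]
  3 → bin 3  [load 14/17]
3 bins opened.

3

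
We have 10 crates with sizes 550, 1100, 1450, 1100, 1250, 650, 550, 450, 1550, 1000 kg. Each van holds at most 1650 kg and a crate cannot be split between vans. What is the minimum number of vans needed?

7

Total = 1550 + 1450 + 1250 + 1100 + 1100 + 1000 + 650 + 550 + 550 + 450 = 9650 kg.
Lower bound: ⌈9650/1650⌉ = 6 vans.
A packing using 7 vans:
  van 1: 1550 = 1550
  van 2: 1450 = 1450
  van 3: 1250 = 1250
  van 4: 1100 + 550 = 1650
  van 5: 1100 + 550 = 1650
  van 6: 1000 + 650 = 1650
  van 7: 450 = 450
No arrangement into 6 vans stays within capacity, so 7 is optimal.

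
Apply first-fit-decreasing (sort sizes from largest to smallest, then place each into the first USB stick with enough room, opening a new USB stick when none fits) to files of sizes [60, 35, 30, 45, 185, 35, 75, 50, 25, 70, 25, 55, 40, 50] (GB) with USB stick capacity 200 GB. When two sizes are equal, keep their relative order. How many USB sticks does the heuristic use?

Sorted descending: 185, 75, 70, 60, 55, 50, 50, 45, 40, 35, 35, 30, 25, 25.
  185 → USB stick 1 (new)  [load 185/200]
  75 → USB stick 2 (new)  [load 75/200]
  70 → USB stick 2  [load 145/200]
  60 → USB stick 3 (new)  [load 60/200]
  55 → USB stick 2  [load 200/200]
  50 → USB stick 3  [load 110/200]
  50 → USB stick 3  [load 160/200]
  45 → USB stick 4 (new)  [load 45/200]
  40 → USB stick 3  [load 200/200]
  35 → USB stick 4  [load 80/200]
  35 → USB stick 4  [load 115/200]
  30 → USB stick 4  [load 145/200]
  25 → USB stick 4  [load 170/200]
  25 → USB stick 4  [load 195/200]
4 USB sticks opened.

4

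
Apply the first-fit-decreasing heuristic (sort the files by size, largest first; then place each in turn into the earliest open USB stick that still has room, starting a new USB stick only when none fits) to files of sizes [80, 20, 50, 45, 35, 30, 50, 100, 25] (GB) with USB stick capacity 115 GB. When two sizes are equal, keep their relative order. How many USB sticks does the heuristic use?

Sorted descending: 100, 80, 50, 50, 45, 35, 30, 25, 20.
  100 → USB stick 1 (new)  [load 100/115]
  80 → USB stick 2 (new)  [load 80/115]
  50 → USB stick 3 (new)  [load 50/115]
  50 → USB stick 3  [load 100/115]
  45 → USB stick 4 (new)  [load 45/115]
  35 → USB stick 2  [load 115/115]
  30 → USB stick 4  [load 75/115]
  25 → USB stick 4  [load 100/115]
  20 → USB stick 5 (new)  [load 20/115]
5 USB sticks opened.

5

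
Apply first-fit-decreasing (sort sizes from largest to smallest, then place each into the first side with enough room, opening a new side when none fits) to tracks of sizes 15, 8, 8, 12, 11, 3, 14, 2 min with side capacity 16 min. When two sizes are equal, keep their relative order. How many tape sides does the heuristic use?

5

Sorted descending: 15, 14, 12, 11, 8, 8, 3, 2.
  15 → side 1 (new)  [load 15/16]
  14 → side 2 (new)  [load 14/16]
  12 → side 3 (new)  [load 12/16]
  11 → side 4 (new)  [load 11/16]
  8 → side 5 (new)  [load 8/16]
  8 → side 5  [load 16/16]
  3 → side 3  [load 15/16]
  2 → side 2  [load 16/16]
5 tape sides opened.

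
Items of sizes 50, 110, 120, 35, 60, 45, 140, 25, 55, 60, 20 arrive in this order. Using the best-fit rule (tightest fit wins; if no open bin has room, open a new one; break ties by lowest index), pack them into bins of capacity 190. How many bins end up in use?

5

  50 → bin 1 (new)  [load 50/190]
  110 → bin 1  [load 160/190]
  120 → bin 2 (new)  [load 120/190]
  35 → bin 2  [load 155/190]
  60 → bin 3 (new)  [load 60/190]
  45 → bin 3  [load 105/190]
  140 → bin 4 (new)  [load 140/190]
  25 → bin 1  [load 185/190]
  55 → bin 3  [load 160/190]
  60 → bin 5 (new)  [load 60/190]
  20 → bin 3  [load 180/190]
5 bins opened.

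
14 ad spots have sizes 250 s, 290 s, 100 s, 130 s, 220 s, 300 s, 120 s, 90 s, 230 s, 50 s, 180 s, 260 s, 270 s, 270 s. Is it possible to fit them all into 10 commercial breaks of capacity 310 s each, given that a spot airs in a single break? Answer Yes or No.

Yes

A valid assignment using 10 commercial breaks:
  break 1: 300 = 300
  break 2: 290 = 290
  break 3: 270 = 270
  break 4: 270 = 270
  break 5: 260 + 50 = 310
  break 6: 250 = 250
  break 7: 230 = 230
  break 8: 220 + 90 = 310
  break 9: 180 + 130 = 310
  break 10: 120 + 100 = 220
Every load is within 310 s, so 10 commercial breaks suffice.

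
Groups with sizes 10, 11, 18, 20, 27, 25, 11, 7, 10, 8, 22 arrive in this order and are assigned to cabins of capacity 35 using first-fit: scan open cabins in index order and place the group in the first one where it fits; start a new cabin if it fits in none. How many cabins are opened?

  10 → cabin 1 (new)  [load 10/35]
  11 → cabin 1  [load 21/35]
  18 → cabin 2 (new)  [load 18/35]
  20 → cabin 3 (new)  [load 20/35]
  27 → cabin 4 (new)  [load 27/35]
  25 → cabin 5 (new)  [load 25/35]
  11 → cabin 1  [load 32/35]
  7 → cabin 2  [load 25/35]
  10 → cabin 2  [load 35/35]
  8 → cabin 3  [load 28/35]
  22 → cabin 6 (new)  [load 22/35]
6 cabins opened.

6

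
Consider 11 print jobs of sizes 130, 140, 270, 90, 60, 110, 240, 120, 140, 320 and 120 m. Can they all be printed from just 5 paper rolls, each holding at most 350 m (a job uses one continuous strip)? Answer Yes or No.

No

Total = 1740 m; ⌈1740/350⌉ = 5.
The bound of 5 does not rule out 5, but exhaustive search shows no assignment into 5 paper rolls of capacity 350 m exists — the minimum is 6.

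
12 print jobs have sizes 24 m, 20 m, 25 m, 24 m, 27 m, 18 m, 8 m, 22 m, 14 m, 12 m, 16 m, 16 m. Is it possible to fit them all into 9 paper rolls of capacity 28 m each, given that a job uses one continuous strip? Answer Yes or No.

No

Total = 226 m; ⌈226/28⌉ = 9.
The bound of 9 does not rule out 9, but exhaustive search shows no assignment into 9 paper rolls of capacity 28 m exists — the minimum is 10.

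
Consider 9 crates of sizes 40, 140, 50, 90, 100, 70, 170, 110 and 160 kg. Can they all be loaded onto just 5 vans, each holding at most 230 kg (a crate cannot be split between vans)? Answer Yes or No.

A valid assignment using 5 vans:
  van 1: 170 + 50 = 220
  van 2: 160 + 70 = 230
  van 3: 140 + 90 = 230
  van 4: 110 + 100 = 210
  van 5: 40 = 40
Every load is within 230 kg, so 5 vans suffice.

Yes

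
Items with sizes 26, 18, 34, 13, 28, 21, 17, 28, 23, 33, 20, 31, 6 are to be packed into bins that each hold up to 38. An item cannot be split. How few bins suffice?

9

Total = 34 + 33 + 31 + 28 + 28 + 26 + 23 + 21 + 20 + 18 + 17 + 13 + 6 = 298.
Lower bound: ⌈298/38⌉ = 8 bins.
Also, 9 items each exceed 19, and no two of those can share a bin, so at least 9 bins are needed.
A packing using 9 bins:
  bin 1: 34 = 34
  bin 2: 33 = 33
  bin 3: 31 + 6 = 37
  bin 4: 28 = 28
  bin 5: 28 = 28
  bin 6: 26 = 26
  bin 7: 23 + 13 = 36
  bin 8: 21 + 17 = 38
  bin 9: 20 + 18 = 38
This matches the lower bound, so 9 is optimal.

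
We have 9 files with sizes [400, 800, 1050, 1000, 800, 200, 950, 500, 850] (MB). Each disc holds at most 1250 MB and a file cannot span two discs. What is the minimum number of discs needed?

7

Total = 1050 + 1000 + 950 + 850 + 800 + 800 + 500 + 400 + 200 = 6550 MB.
Lower bound: ⌈6550/1250⌉ = 6 discs.
A packing using 7 discs:
  disc 1: 1050 + 200 = 1250
  disc 2: 1000 = 1000
  disc 3: 950 = 950
  disc 4: 850 + 400 = 1250
  disc 5: 800 = 800
  disc 6: 800 = 800
  disc 7: 500 = 500
No arrangement into 6 discs stays within capacity, so 7 is optimal.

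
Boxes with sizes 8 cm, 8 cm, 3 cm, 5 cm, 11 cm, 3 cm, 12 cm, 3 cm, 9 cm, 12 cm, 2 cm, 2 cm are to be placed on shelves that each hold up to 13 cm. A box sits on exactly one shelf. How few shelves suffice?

Total = 12 + 12 + 11 + 9 + 8 + 8 + 5 + 3 + 3 + 3 + 2 + 2 = 78 cm.
Lower bound: ⌈78/13⌉ = 6 shelves.
A packing using 7 shelves:
  shelf 1: 12 = 12
  shelf 2: 12 = 12
  shelf 3: 11 + 2 = 13
  shelf 4: 9 + 3 = 12
  shelf 5: 8 + 5 = 13
  shelf 6: 8 + 3 + 2 = 13
  shelf 7: 3 = 3
No arrangement into 6 shelves stays within capacity, so 7 is optimal.

7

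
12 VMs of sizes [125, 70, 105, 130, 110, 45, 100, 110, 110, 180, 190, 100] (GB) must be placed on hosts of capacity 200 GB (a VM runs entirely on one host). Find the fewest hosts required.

9

Total = 190 + 180 + 130 + 125 + 110 + 110 + 110 + 105 + 100 + 100 + 70 + 45 = 1375 GB.
Lower bound: ⌈1375/200⌉ = 7 hosts.
Also, 8 VMs each exceed 100 GB, and no two of those can share a host, so at least 8 hosts are needed.
A packing using 9 hosts:
  host 1: 190 = 190
  host 2: 180 = 180
  host 3: 130 + 70 = 200
  host 4: 125 + 45 = 170
  host 5: 110 = 110
  host 6: 110 = 110
  host 7: 110 = 110
  host 8: 105 = 105
  host 9: 100 + 100 = 200
No arrangement into 8 hosts stays within capacity, so 9 is optimal.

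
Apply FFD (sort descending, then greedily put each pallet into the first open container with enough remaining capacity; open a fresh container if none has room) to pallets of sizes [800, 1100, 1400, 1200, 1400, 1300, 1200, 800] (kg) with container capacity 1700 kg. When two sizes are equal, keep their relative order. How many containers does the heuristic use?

7

Sorted descending: 1400, 1400, 1300, 1200, 1200, 1100, 800, 800.
  1400 → container 1 (new)  [load 1400/1700]
  1400 → container 2 (new)  [load 1400/1700]
  1300 → container 3 (new)  [load 1300/1700]
  1200 → container 4 (new)  [load 1200/1700]
  1200 → container 5 (new)  [load 1200/1700]
  1100 → container 6 (new)  [load 1100/1700]
  800 → container 7 (new)  [load 800/1700]
  800 → container 7  [load 1600/1700]
7 containers opened.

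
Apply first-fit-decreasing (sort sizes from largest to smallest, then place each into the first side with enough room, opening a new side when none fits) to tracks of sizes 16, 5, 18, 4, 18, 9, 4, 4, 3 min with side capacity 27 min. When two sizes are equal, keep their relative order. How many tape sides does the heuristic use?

Sorted descending: 18, 18, 16, 9, 5, 4, 4, 4, 3.
  18 → side 1 (new)  [load 18/27]
  18 → side 2 (new)  [load 18/27]
  16 → side 3 (new)  [load 16/27]
  9 → side 1  [load 27/27]
  5 → side 2  [load 23/27]
  4 → side 2  [load 27/27]
  4 → side 3  [load 20/27]
  4 → side 3  [load 24/27]
  3 → side 3  [load 27/27]
3 tape sides opened.

3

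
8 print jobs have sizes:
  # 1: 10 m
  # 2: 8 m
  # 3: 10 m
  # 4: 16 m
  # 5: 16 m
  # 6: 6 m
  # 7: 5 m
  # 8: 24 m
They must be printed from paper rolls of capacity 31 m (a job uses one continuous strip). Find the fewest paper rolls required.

Total = 24 + 16 + 16 + 10 + 10 + 8 + 6 + 5 = 95 m.
Lower bound: ⌈95/31⌉ = 4 paper rolls.
A packing using 4 paper rolls:
  roll 1: 24 + 6 = 30
  roll 2: 16 + 10 + 5 = 31
  roll 3: 16 + 10 = 26
  roll 4: 8 = 8
This matches the lower bound, so 4 is optimal.

4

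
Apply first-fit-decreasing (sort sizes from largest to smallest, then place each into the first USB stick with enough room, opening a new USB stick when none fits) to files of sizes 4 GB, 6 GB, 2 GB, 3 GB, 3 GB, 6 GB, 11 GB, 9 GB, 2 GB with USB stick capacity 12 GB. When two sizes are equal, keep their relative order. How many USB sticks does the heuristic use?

4

Sorted descending: 11, 9, 6, 6, 4, 3, 3, 2, 2.
  11 → USB stick 1 (new)  [load 11/12]
  9 → USB stick 2 (new)  [load 9/12]
  6 → USB stick 3 (new)  [load 6/12]
  6 → USB stick 3  [load 12/12]
  4 → USB stick 4 (new)  [load 4/12]
  3 → USB stick 2  [load 12/12]
  3 → USB stick 4  [load 7/12]
  2 → USB stick 4  [load 9/12]
  2 → USB stick 4  [load 11/12]
4 USB sticks opened.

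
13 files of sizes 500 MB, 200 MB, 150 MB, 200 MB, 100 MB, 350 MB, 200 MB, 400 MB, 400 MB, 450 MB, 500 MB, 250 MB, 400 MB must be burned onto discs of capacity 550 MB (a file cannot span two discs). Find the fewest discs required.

9

Total = 500 + 500 + 450 + 400 + 400 + 400 + 350 + 250 + 200 + 200 + 200 + 150 + 100 = 4100 MB.
Lower bound: ⌈4100/550⌉ = 8 discs.
A packing using 9 discs:
  disc 1: 500 = 500
  disc 2: 500 = 500
  disc 3: 450 + 100 = 550
  disc 4: 400 + 150 = 550
  disc 5: 400 = 400
  disc 6: 400 = 400
  disc 7: 350 + 200 = 550
  disc 8: 250 + 200 = 450
  disc 9: 200 = 200
No arrangement into 8 discs stays within capacity, so 9 is optimal.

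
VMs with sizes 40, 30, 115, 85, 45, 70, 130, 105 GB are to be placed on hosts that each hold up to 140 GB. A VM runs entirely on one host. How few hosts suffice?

5

Total = 130 + 115 + 105 + 85 + 70 + 45 + 40 + 30 = 620 GB.
Lower bound: ⌈620/140⌉ = 5 hosts.
A packing using 5 hosts:
  host 1: 130 = 130
  host 2: 115 = 115
  host 3: 105 + 30 = 135
  host 4: 85 + 45 = 130
  host 5: 70 + 40 = 110
This matches the lower bound, so 5 is optimal.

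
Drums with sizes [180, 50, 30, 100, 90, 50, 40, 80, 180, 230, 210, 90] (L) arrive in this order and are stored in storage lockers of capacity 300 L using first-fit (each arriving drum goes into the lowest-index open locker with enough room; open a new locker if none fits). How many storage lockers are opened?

5

  180 → locker 1 (new)  [load 180/300]
  50 → locker 1  [load 230/300]
  30 → locker 1  [load 260/300]
  100 → locker 2 (new)  [load 100/300]
  90 → locker 2  [load 190/300]
  50 → locker 2  [load 240/300]
  40 → locker 1  [load 300/300]
  80 → locker 3 (new)  [load 80/300]
  180 → locker 3  [load 260/300]
  230 → locker 4 (new)  [load 230/300]
  210 → locker 5 (new)  [load 210/300]
  90 → locker 5  [load 300/300]
5 storage lockers opened.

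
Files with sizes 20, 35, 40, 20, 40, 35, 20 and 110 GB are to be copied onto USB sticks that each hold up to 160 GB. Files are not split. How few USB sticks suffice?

Total = 110 + 40 + 40 + 35 + 35 + 20 + 20 + 20 = 320 GB.
Lower bound: ⌈320/160⌉ = 2 USB sticks.
A packing using 3 USB sticks:
  USB stick 1: 110 + 40 = 150
  USB stick 2: 40 + 35 + 35 + 20 + 20 = 150
  USB stick 3: 20 = 20
No arrangement into 2 USB sticks stays within capacity, so 3 is optimal.

3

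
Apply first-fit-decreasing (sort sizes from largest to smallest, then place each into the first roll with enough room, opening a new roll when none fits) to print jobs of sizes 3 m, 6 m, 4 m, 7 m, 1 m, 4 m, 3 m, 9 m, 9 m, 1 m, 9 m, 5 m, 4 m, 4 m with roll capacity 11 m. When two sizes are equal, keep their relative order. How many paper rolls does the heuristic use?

Sorted descending: 9, 9, 9, 7, 6, 5, 4, 4, 4, 4, 3, 3, 1, 1.
  9 → roll 1 (new)  [load 9/11]
  9 → roll 2 (new)  [load 9/11]
  9 → roll 3 (new)  [load 9/11]
  7 → roll 4 (new)  [load 7/11]
  6 → roll 5 (new)  [load 6/11]
  5 → roll 5  [load 11/11]
  4 → roll 4  [load 11/11]
  4 → roll 6 (new)  [load 4/11]
  4 → roll 6  [load 8/11]
  4 → roll 7 (new)  [load 4/11]
  3 → roll 6  [load 11/11]
  3 → roll 7  [load 7/11]
  1 → roll 1  [load 10/11]
  1 → roll 1  [load 11/11]
7 paper rolls opened.

7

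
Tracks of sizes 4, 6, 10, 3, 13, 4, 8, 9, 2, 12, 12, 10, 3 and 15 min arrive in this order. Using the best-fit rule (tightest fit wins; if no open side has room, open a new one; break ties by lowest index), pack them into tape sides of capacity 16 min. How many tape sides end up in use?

  4 → side 1 (new)  [load 4/16]
  6 → side 1  [load 10/16]
  10 → side 2 (new)  [load 10/16]
  3 → side 1  [load 13/16]
  13 → side 3 (new)  [load 13/16]
  4 → side 2  [load 14/16]
  8 → side 4 (new)  [load 8/16]
  9 → side 5 (new)  [load 9/16]
  2 → side 2  [load 16/16]
  12 → side 6 (new)  [load 12/16]
  12 → side 7 (new)  [load 12/16]
  10 → side 8 (new)  [load 10/16]
  3 → side 1  [load 16/16]
  15 → side 9 (new)  [load 15/16]
9 tape sides opened.

9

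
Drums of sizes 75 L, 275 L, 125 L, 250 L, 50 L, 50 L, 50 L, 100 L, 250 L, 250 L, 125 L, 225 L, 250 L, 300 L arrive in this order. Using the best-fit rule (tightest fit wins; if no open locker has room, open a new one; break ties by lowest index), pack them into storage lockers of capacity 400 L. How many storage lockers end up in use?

8

  75 → locker 1 (new)  [load 75/400]
  275 → locker 1  [load 350/400]
  125 → locker 2 (new)  [load 125/400]
  250 → locker 2  [load 375/400]
  50 → locker 1  [load 400/400]
  50 → locker 3 (new)  [load 50/400]
  50 → locker 3  [load 100/400]
  100 → locker 3  [load 200/400]
  250 → locker 4 (new)  [load 250/400]
  250 → locker 5 (new)  [load 250/400]
  125 → locker 4  [load 375/400]
  225 → locker 6 (new)  [load 225/400]
  250 → locker 7 (new)  [load 250/400]
  300 → locker 8 (new)  [load 300/400]
8 storage lockers opened.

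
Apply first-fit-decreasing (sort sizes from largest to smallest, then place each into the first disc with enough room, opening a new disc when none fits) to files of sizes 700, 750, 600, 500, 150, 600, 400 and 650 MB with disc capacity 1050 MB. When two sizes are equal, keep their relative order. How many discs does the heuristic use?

Sorted descending: 750, 700, 650, 600, 600, 500, 400, 150.
  750 → disc 1 (new)  [load 750/1050]
  700 → disc 2 (new)  [load 700/1050]
  650 → disc 3 (new)  [load 650/1050]
  600 → disc 4 (new)  [load 600/1050]
  600 → disc 5 (new)  [load 600/1050]
  500 → disc 6 (new)  [load 500/1050]
  400 → disc 3  [load 1050/1050]
  150 → disc 1  [load 900/1050]
6 discs opened.

6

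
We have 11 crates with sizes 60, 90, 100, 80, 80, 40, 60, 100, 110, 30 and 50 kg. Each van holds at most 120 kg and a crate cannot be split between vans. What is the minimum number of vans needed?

Total = 110 + 100 + 100 + 90 + 80 + 80 + 60 + 60 + 50 + 40 + 30 = 800 kg.
Lower bound: ⌈800/120⌉ = 7 vans.
A packing using 8 vans:
  van 1: 110 = 110
  van 2: 100 = 100
  van 3: 100 = 100
  van 4: 90 + 30 = 120
  van 5: 80 + 40 = 120
  van 6: 80 = 80
  van 7: 60 + 60 = 120
  van 8: 50 = 50
No arrangement into 7 vans stays within capacity, so 8 is optimal.

8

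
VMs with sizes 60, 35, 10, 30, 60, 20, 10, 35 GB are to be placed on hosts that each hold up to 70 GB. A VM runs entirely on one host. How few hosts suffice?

4

Total = 60 + 60 + 35 + 35 + 30 + 20 + 10 + 10 = 260 GB.
Lower bound: ⌈260/70⌉ = 4 hosts.
A packing using 4 hosts:
  host 1: 60 + 10 = 70
  host 2: 60 + 10 = 70
  host 3: 35 + 35 = 70
  host 4: 30 + 20 = 50
This matches the lower bound, so 4 is optimal.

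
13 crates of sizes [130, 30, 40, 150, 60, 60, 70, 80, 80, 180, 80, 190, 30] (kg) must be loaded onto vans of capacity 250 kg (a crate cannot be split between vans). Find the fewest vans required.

5

Total = 190 + 180 + 150 + 130 + 80 + 80 + 80 + 70 + 60 + 60 + 40 + 30 + 30 = 1180 kg.
Lower bound: ⌈1180/250⌉ = 5 vans.
A packing using 5 vans:
  van 1: 190 + 60 = 250
  van 2: 180 + 70 = 250
  van 3: 150 + 80 = 230
  van 4: 130 + 80 + 40 = 250
  van 5: 80 + 60 + 30 + 30 = 200
This matches the lower bound, so 5 is optimal.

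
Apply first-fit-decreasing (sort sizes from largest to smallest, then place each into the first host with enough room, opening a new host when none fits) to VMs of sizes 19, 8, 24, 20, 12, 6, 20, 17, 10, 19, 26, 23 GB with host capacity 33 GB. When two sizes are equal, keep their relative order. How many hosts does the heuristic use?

8

Sorted descending: 26, 24, 23, 20, 20, 19, 19, 17, 12, 10, 8, 6.
  26 → host 1 (new)  [load 26/33]
  24 → host 2 (new)  [load 24/33]
  23 → host 3 (new)  [load 23/33]
  20 → host 4 (new)  [load 20/33]
  20 → host 5 (new)  [load 20/33]
  19 → host 6 (new)  [load 19/33]
  19 → host 7 (new)  [load 19/33]
  17 → host 8 (new)  [load 17/33]
  12 → host 4  [load 32/33]
  10 → host 3  [load 33/33]
  8 → host 2  [load 32/33]
  6 → host 1  [load 32/33]
8 hosts opened.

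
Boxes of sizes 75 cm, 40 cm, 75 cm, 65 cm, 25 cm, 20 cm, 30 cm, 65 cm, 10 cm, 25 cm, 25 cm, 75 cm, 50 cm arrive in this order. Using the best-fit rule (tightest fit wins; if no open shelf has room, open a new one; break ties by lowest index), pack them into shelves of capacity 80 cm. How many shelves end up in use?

8

  75 → shelf 1 (new)  [load 75/80]
  40 → shelf 2 (new)  [load 40/80]
  75 → shelf 3 (new)  [load 75/80]
  65 → shelf 4 (new)  [load 65/80]
  25 → shelf 2  [load 65/80]
  20 → shelf 5 (new)  [load 20/80]
  30 → shelf 5  [load 50/80]
  65 → shelf 6 (new)  [load 65/80]
  10 → shelf 2  [load 75/80]
  25 → shelf 5  [load 75/80]
  25 → shelf 7 (new)  [load 25/80]
  75 → shelf 8 (new)  [load 75/80]
  50 → shelf 7  [load 75/80]
8 shelves opened.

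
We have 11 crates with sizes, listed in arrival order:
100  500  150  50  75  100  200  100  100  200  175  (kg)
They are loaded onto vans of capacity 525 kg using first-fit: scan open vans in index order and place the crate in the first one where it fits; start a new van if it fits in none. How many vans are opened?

  100 → van 1 (new)  [load 100/525]
  500 → van 2 (new)  [load 500/525]
  150 → van 1  [load 250/525]
  50 → van 1  [load 300/525]
  75 → van 1  [load 375/525]
  100 → van 1  [load 475/525]
  200 → van 3 (new)  [load 200/525]
  100 → van 3  [load 300/525]
  100 → van 3  [load 400/525]
  200 → van 4 (new)  [load 200/525]
  175 → van 4  [load 375/525]
4 vans opened.

4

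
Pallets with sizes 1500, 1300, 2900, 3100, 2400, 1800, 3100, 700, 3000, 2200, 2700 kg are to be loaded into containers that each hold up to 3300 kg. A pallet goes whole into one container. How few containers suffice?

9

Total = 3100 + 3100 + 3000 + 2900 + 2700 + 2400 + 2200 + 1800 + 1500 + 1300 + 700 = 24700 kg.
Lower bound: ⌈24700/3300⌉ = 8 containers.
A packing using 9 containers:
  container 1: 3100 = 3100
  container 2: 3100 = 3100
  container 3: 3000 = 3000
  container 4: 2900 = 2900
  container 5: 2700 = 2700
  container 6: 2400 + 700 = 3100
  container 7: 2200 = 2200
  container 8: 1800 + 1500 = 3300
  container 9: 1300 = 1300
No arrangement into 8 containers stays within capacity, so 9 is optimal.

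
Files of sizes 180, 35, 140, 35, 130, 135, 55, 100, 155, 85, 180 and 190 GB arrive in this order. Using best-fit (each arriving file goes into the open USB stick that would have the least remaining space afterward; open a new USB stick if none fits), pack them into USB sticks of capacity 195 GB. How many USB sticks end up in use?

  180 → USB stick 1 (new)  [load 180/195]
  35 → USB stick 2 (new)  [load 35/195]
  140 → USB stick 2  [load 175/195]
  35 → USB stick 3 (new)  [load 35/195]
  130 → USB stick 3  [load 165/195]
  135 → USB stick 4 (new)  [load 135/195]
  55 → USB stick 4  [load 190/195]
  100 → USB stick 5 (new)  [load 100/195]
  155 → USB stick 6 (new)  [load 155/195]
  85 → USB stick 5  [load 185/195]
  180 → USB stick 7 (new)  [load 180/195]
  190 → USB stick 8 (new)  [load 190/195]
8 USB sticks opened.

8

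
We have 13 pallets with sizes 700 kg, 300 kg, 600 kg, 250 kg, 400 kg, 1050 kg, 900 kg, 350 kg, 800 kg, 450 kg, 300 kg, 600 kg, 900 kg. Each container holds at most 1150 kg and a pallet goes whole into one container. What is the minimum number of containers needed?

8

Total = 1050 + 900 + 900 + 800 + 700 + 600 + 600 + 450 + 400 + 350 + 300 + 300 + 250 = 7600 kg.
Lower bound: ⌈7600/1150⌉ = 7 containers.
A packing using 8 containers:
  container 1: 1050 = 1050
  container 2: 900 + 250 = 1150
  container 3: 900 = 900
  container 4: 800 + 350 = 1150
  container 5: 700 + 450 = 1150
  container 6: 600 + 400 = 1000
  container 7: 600 + 300 = 900
  container 8: 300 = 300
No arrangement into 7 containers stays within capacity, so 8 is optimal.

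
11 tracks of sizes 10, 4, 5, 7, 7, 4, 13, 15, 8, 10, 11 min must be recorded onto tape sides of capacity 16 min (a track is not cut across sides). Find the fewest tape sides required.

Total = 15 + 13 + 11 + 10 + 10 + 8 + 7 + 7 + 5 + 4 + 4 = 94 min.
Lower bound: ⌈94/16⌉ = 6 tape sides.
A packing using 7 tape sides:
  side 1: 15 = 15
  side 2: 13 = 13
  side 3: 11 + 5 = 16
  side 4: 10 + 4 = 14
  side 5: 10 + 4 = 14
  side 6: 8 + 7 = 15
  side 7: 7 = 7
No arrangement into 6 tape sides stays within capacity, so 7 is optimal.

7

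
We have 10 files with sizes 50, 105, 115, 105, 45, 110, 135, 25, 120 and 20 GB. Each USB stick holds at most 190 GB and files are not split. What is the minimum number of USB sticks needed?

6

Total = 135 + 120 + 115 + 110 + 105 + 105 + 50 + 45 + 25 + 20 = 830 GB.
Lower bound: ⌈830/190⌉ = 5 USB sticks.
Also, 6 files each exceed 95 GB, and no two of those can share a USB stick, so at least 6 USB sticks are needed.
A packing using 6 USB sticks:
  USB stick 1: 135 + 50 = 185
  USB stick 2: 120 + 45 + 25 = 190
  USB stick 3: 115 + 20 = 135
  USB stick 4: 110 = 110
  USB stick 5: 105 = 105
  USB stick 6: 105 = 105
This matches the lower bound, so 6 is optimal.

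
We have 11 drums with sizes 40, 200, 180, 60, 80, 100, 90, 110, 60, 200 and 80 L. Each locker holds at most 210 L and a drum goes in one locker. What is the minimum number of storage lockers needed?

6

Total = 200 + 200 + 180 + 110 + 100 + 90 + 80 + 80 + 60 + 60 + 40 = 1200 L.
Lower bound: ⌈1200/210⌉ = 6 storage lockers.
A packing using 6 storage lockers:
  locker 1: 200 = 200
  locker 2: 200 = 200
  locker 3: 180 = 180
  locker 4: 110 + 100 = 210
  locker 5: 90 + 80 + 40 = 210
  locker 6: 80 + 60 + 60 = 200
This matches the lower bound, so 6 is optimal.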